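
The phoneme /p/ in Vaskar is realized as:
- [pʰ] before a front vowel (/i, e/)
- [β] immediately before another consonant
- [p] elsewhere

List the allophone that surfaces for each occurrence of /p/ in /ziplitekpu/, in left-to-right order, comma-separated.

Occurrence 1 (position 3): immediately before another consonant → [β].
Occurrence 2 (position 9): no conditioning environment matches → elsewhere allophone [p].

[β], [p]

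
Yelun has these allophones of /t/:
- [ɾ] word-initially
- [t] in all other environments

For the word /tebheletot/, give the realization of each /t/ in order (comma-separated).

Occurrence 1 (position 1): word-initially → [ɾ].
Occurrence 2 (position 8): no conditioning environment matches → elsewhere allophone [t].
Occurrence 3 (position 10): no conditioning environment matches → elsewhere allophone [t].

[ɾ], [t], [t]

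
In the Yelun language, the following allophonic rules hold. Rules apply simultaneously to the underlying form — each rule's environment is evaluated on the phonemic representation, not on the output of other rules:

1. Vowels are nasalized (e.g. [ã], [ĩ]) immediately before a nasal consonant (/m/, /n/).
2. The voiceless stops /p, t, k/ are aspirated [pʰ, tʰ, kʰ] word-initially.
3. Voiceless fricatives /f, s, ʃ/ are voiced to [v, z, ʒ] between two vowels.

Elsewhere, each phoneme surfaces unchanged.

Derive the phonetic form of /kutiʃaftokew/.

[kʰutiʒaftokew]

Rule 2 applies to /k/ (word-initial: word-initially) → [kʰ].
/u/ (between /k/ and /t/) is in the target of rule 1 but the environment (before a nasal consonant) is not met → [u].
/t/ (between /u/ and /i/): rule 2 targets it, but not word-initially → unchanged [t].
/i/ (between /t/ and /ʃ/) fails the environment for rule 1, so it stays [i].
Rule 3 applies to /ʃ/ (between /i/ and /a/: between two vowels) → [ʒ].
/a/ (between /ʃ/ and /f/) fails the environment for rule 1, so it stays [a].
/f/ (between /a/ and /t/) is in the target of rule 3 but the environment (between two vowels) is not met → [f].
/t/ (between /f/ and /o/) is in the target of rule 2 but the environment (word-initially) is not met → [t].
/o/ (between /t/ and /k/) fails the environment for rule 1, so it stays [o].
/k/ (between /o/ and /e/): rule 2 targets it, but not word-initially → unchanged [k].
/e/ (between /k/ and /w/): rule 1 targets it, but not before a nasal consonant → unchanged [e].
/w/ (word-final): no rule targets it → [w].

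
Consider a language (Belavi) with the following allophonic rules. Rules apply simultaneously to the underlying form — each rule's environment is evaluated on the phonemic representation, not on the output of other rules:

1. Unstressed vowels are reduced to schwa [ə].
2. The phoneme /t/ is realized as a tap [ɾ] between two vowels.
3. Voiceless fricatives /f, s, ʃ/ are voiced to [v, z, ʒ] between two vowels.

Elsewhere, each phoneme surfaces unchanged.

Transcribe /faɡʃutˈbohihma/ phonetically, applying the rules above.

[fəɡʃətˈbohəhmə]

/f/ (word-initial): rule 3 targets it, but not between two vowels → unchanged [f].
/a/ (between /f/ and /ɡ/): in an unstressed syllable, so rule 1 applies → [ə].
/ɡ/ stays [ɡ].
/ʃ/ (between /ɡ/ and /u/): rule 3 targets it, but not between two vowels → unchanged [ʃ].
Rule 1 applies to /u/ (between /ʃ/ and /t/: in an unstressed syllable) → [ə].
/t/ (between /u/ and /b/) is in the target of rule 2 but the environment (between two vowels) is not met → [t].
/b/ (between /t/ and /o/): no rule targets it → [b].
/o/ (between /b/ and /h/) is in the target of rule 1 but the environment (in an unstressed syllable) is not met → [o].
/h/ stays [h].
/i/ meets the environment for rule 1 (in an unstressed syllable) → [ə].
/h/ stays [h].
/m/ (between /h/ and /a/) is unaffected → [m].
/a/ (word-final) occurs in an unstressed syllable → [ə] by rule 1.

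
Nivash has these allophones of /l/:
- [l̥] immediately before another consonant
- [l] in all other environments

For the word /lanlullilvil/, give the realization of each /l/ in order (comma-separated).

Occurrence 1 (position 1): no conditioning environment matches → elsewhere allophone [l].
Occurrence 2 (position 4): no conditioning environment matches → elsewhere allophone [l].
Occurrence 3 (position 6): immediately before another consonant → [l̥].
Occurrence 4 (position 7): no conditioning environment matches → elsewhere allophone [l].
Occurrence 5 (position 9): immediately before another consonant → [l̥].
Occurrence 6 (position 12): no conditioning environment matches → elsewhere allophone [l].

[l], [l], [l̥], [l], [l̥], [l]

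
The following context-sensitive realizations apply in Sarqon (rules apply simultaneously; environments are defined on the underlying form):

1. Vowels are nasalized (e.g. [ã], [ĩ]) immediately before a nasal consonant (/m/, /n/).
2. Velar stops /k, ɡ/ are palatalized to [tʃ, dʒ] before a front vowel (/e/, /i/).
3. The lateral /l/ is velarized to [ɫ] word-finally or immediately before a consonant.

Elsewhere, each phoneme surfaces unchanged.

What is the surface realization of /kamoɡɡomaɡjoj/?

[kãmoɡɡõmaɡjoj]

/k/ (word-initial): rule 2 targets it, but not before a front vowel → unchanged [k].
/a/ — between /k/ and /m/, before a nasal consonant — surfaces as [ã] (rule 1).
/o/ — between /m/ and /ɡ/; rule 1 does not apply here → [o].
/ɡ/ (between /o/ and /ɡ/) fails the environment for rule 2, so it stays [ɡ].
/ɡ/ — between /ɡ/ and /o/; rule 2 does not apply here → [ɡ].
/o/ meets the environment for rule 1 (before a nasal consonant) → [õ].
/a/ (between /m/ and /ɡ/) fails the environment for rule 1, so it stays [a].
/ɡ/ (between /a/ and /j/) fails the environment for rule 2, so it stays [ɡ].
/o/ (between /j/ and /j/): rule 1 targets it, but not before a nasal consonant → unchanged [o].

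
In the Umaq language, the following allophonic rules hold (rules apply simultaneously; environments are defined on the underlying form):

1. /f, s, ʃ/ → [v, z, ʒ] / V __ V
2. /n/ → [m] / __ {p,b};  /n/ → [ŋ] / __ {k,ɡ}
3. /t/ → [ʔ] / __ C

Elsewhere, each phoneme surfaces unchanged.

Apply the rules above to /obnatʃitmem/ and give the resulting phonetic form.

/o/ (word-initial) is unaffected → [o].
/b/ (between /o/ and /n/): no rule targets it → [b].
/n/ (between /b/ and /a/) fails the environment for rule 2, so it stays [n].
/a/ (between /n/ and /t/) is unaffected → [a].
/t/ meets the environment for rule 3 (immediately before a consonant) → [ʔ].
/ʃ/ (between /t/ and /i/): rule 1 targets it, but not between two vowels → unchanged [ʃ].
/i/ (between /ʃ/ and /t/): no rule targets it → [i].
Rule 3 applies to /t/ (between /i/ and /m/: immediately before a consonant) → [ʔ].
/m/ (between /t/ and /e/): no rule targets it → [m].
/e/ stays [e].
/m/ (word-final) is unaffected → [m].

[obnaʔʃiʔmem]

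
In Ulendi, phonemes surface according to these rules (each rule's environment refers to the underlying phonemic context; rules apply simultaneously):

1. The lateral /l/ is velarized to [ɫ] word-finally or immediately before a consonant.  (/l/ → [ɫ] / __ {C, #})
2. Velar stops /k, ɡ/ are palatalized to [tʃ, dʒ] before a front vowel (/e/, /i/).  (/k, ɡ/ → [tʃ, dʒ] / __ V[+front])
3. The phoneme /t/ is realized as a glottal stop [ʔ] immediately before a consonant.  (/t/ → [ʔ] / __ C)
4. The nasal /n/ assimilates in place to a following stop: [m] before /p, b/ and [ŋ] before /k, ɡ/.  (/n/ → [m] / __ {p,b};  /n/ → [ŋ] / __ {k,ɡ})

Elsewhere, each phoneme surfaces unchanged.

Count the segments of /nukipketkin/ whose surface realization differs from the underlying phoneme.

4

Segments that undergo a rule: /k/ → [tʃ] (rule 2); /k/ → [tʃ] (rule 2); /t/ → [ʔ] (rule 3); /k/ → [tʃ] (rule 2).
All other segments surface unchanged.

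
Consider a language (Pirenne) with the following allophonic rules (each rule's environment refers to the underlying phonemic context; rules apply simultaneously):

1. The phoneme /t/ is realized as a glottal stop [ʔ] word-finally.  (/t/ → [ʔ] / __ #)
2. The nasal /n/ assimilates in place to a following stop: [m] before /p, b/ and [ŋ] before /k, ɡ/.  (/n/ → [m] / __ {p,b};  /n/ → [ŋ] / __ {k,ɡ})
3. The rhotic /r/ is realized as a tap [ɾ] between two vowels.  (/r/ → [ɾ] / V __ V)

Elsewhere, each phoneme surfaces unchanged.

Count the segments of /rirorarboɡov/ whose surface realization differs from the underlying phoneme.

Segments that undergo a rule: /r/ → [ɾ] (rule 3); /r/ → [ɾ] (rule 3).
All other segments surface unchanged.

2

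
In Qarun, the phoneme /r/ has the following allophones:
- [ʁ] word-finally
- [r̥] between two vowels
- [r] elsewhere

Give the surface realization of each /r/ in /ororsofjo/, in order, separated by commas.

[r̥], [r]

Occurrence 1 (position 2): between two vowels → [r̥].
Occurrence 2 (position 4): no conditioning environment matches → elsewhere allophone [r].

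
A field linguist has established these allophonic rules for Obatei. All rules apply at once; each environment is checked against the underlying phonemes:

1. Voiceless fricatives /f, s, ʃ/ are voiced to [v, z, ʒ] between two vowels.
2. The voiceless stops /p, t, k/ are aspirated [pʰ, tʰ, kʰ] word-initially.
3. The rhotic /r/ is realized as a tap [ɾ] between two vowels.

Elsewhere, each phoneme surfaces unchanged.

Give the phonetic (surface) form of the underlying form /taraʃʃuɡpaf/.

[tʰaɾaʃʃuɡpaf]

/t/ (word-initial) occurs word-initially → [tʰ] by rule 2.
/a/ (between /t/ and /r/): no rule targets it → [a].
/r/ (between /a/ and /a/): between two vowels, so rule 3 applies → [ɾ].
/a/ — not in any rule's target class → [a].
/ʃ/ (between /a/ and /ʃ/) is in the target of rule 1 but the environment (between two vowels) is not met → [ʃ].
/ʃ/ (between /ʃ/ and /u/): rule 1 targets it, but not between two vowels → unchanged [ʃ].
/u/ (between /ʃ/ and /ɡ/) is unaffected → [u].
/ɡ/ — not in any rule's target class → [ɡ].
/p/ (between /ɡ/ and /a/): rule 2 targets it, but not word-initially → unchanged [p].
/a/ — not in any rule's target class → [a].
/f/ (word-final) is in the target of rule 1 but the environment (between two vowels) is not met → [f].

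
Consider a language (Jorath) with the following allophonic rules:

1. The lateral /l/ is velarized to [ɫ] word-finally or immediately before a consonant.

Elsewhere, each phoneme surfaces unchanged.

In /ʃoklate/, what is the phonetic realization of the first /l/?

[l]

/l/ (between /k/ and /a/) fails the environment for rule 1, so it stays [l].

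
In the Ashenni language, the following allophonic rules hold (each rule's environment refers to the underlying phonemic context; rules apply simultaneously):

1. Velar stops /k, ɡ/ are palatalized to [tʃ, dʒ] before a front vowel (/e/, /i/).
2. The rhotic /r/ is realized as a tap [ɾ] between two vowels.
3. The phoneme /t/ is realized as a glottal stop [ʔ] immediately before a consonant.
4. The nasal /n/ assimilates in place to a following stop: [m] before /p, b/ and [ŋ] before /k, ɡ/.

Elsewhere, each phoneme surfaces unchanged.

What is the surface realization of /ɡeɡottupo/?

/ɡ/ (word-initial) occurs before a front vowel → [dʒ] by rule 1.
/e/ (between /ɡ/ and /ɡ/) is unaffected → [e].
/ɡ/ — between /e/ and /o/; rule 1 does not apply here → [ɡ].
/o/ stays [o].
/t/ (between /o/ and /t/): immediately before a consonant, so rule 3 applies → [ʔ].
/t/ — between /t/ and /u/; rule 3 does not apply here → [t].
/u/ (between /t/ and /p/) is unaffected → [u].
/p/ — not in any rule's target class → [p].
/o/ stays [o].

[dʒeɡoʔtupo]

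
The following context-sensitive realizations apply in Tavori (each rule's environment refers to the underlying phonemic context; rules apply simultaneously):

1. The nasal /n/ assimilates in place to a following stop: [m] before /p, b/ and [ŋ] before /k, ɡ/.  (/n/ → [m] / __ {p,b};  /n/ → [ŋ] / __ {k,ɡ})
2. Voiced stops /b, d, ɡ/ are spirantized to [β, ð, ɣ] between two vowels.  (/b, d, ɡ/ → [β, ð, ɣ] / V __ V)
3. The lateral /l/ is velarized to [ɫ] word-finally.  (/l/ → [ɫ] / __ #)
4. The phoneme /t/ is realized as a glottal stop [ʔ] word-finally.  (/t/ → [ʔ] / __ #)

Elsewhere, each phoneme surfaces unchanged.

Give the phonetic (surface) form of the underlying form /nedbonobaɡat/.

/n/ (word-initial): rule 1 targets it, but not before a labial or velar stop → unchanged [n].
/d/ (between /e/ and /b/) fails the environment for rule 2, so it stays [d].
/b/ (between /d/ and /o/) is in the target of rule 2 but the environment (between two vowels) is not met → [b].
/n/ (between /o/ and /o/) is in the target of rule 1 but the environment (before a labial or velar stop) is not met → [n].
/b/ (between /o/ and /a/): between two vowels, so rule 2 applies → [β].
/ɡ/ — between /a/ and /a/, between two vowels — surfaces as [ɣ] (rule 2).
/t/ — word-final, word-finally — surfaces as [ʔ] (rule 4).

[nedbonoβaɣaʔ]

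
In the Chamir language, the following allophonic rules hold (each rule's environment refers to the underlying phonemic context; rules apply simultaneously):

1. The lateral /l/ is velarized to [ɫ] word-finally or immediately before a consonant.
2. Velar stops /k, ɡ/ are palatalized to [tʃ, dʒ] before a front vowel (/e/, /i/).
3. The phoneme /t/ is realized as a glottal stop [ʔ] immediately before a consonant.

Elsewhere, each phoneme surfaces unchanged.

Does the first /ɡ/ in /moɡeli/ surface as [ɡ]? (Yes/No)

/ɡ/ — between /o/ and /e/, before a front vowel — surfaces as [dʒ] (rule 2).
The actual realization is [dʒ], not [ɡ].

No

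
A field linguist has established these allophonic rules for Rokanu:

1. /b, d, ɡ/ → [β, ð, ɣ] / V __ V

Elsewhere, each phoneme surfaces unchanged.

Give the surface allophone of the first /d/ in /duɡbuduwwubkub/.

/d/ (word-initial) fails the environment for rule 1, so it stays [d].

[d]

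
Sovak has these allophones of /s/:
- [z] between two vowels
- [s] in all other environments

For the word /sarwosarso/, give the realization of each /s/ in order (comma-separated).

Occurrence 1 (position 1): no conditioning environment matches → elsewhere allophone [s].
Occurrence 2 (position 6): between two vowels → [z].
Occurrence 3 (position 9): no conditioning environment matches → elsewhere allophone [s].

[s], [z], [s]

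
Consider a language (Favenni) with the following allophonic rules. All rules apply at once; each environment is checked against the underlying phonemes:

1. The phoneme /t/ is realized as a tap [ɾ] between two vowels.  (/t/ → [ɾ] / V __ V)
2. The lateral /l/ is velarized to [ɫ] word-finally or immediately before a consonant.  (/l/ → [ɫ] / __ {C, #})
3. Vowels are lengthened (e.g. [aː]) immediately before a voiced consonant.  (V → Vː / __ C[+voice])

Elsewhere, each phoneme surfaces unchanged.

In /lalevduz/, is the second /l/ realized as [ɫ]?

/l/ (between /a/ and /e/) fails the environment for rule 2, so it stays [l].
The actual realization is [l], not [ɫ].

No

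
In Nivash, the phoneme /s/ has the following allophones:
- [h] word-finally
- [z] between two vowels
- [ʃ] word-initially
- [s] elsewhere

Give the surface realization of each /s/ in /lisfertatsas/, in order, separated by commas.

Occurrence 1 (position 3): no conditioning environment matches → elsewhere allophone [s].
Occurrence 2 (position 10): no conditioning environment matches → elsewhere allophone [s].
Occurrence 3 (position 12): word-finally → [h].

[s], [s], [h]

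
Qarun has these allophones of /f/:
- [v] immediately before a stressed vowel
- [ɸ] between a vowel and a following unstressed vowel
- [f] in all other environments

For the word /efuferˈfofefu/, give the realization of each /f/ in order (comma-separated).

Occurrence 1 (position 2): between a vowel and a following unstressed vowel → [ɸ].
Occurrence 2 (position 4): between a vowel and a following unstressed vowel → [ɸ].
Occurrence 3 (position 7): immediately before a stressed vowel → [v].
Occurrence 4 (position 9): between a vowel and a following unstressed vowel → [ɸ].
Occurrence 5 (position 11): between a vowel and a following unstressed vowel → [ɸ].

[ɸ], [ɸ], [v], [ɸ], [ɸ]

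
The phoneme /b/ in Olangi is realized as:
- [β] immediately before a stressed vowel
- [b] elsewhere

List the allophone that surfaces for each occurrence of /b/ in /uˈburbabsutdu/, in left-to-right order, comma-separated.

Occurrence 1 (position 2): immediately before a stressed vowel → [β].
Occurrence 2 (position 5): no conditioning environment matches → elsewhere allophone [b].
Occurrence 3 (position 7): no conditioning environment matches → elsewhere allophone [b].

[β], [b], [b]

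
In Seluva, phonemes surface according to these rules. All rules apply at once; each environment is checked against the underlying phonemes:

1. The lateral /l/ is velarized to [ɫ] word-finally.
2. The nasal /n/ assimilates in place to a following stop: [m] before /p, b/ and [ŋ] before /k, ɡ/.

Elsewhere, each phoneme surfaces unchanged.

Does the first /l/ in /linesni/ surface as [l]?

/l/ — word-initial; rule 1 does not apply here → [l].
The actual realization is [l], which matches [l].

Yes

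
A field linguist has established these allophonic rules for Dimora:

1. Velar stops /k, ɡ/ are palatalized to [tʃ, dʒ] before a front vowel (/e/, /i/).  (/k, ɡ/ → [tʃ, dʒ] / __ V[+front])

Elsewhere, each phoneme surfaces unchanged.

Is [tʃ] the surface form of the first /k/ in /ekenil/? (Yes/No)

Yes

Rule 1 applies to /k/ (between /e/ and /e/: before a front vowel) → [tʃ].
The actual realization is [tʃ], which matches [tʃ].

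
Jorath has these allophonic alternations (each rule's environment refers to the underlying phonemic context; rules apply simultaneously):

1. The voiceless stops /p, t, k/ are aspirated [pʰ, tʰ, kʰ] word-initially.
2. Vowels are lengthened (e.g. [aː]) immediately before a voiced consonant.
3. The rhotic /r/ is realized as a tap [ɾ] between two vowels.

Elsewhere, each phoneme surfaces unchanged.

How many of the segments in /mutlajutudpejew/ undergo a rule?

Segments that undergo a rule: /a/ → [aː] (rule 2); /u/ → [uː] (rule 2); /e/ → [eː] (rule 2); /e/ → [eː] (rule 2).
All other segments surface unchanged.

4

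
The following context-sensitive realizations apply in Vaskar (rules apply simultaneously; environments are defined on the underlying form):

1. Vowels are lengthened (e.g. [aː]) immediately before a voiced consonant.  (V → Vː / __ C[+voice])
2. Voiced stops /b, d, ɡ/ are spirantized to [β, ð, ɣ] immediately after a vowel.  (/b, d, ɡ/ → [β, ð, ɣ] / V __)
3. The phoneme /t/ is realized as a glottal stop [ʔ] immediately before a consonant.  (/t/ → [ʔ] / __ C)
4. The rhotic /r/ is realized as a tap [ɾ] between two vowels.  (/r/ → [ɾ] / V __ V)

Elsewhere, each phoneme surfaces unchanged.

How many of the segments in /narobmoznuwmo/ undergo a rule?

Segments that undergo a rule: /a/ → [aː] (rule 1); /r/ → [ɾ] (rule 4); /o/ → [oː] (rule 1); /b/ → [β] (rule 2); /o/ → [oː] (rule 1); /u/ → [uː] (rule 1).
All other segments surface unchanged.

6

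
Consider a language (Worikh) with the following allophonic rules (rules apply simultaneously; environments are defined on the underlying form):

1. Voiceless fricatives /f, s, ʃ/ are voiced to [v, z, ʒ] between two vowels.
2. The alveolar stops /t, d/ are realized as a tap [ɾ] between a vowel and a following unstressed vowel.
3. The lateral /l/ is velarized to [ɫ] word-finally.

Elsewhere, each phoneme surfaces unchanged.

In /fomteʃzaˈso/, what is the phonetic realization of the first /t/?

[t]

/t/ (between /m/ and /e/): rule 2 targets it, but not between a vowel and a following unstressed vowel → unchanged [t].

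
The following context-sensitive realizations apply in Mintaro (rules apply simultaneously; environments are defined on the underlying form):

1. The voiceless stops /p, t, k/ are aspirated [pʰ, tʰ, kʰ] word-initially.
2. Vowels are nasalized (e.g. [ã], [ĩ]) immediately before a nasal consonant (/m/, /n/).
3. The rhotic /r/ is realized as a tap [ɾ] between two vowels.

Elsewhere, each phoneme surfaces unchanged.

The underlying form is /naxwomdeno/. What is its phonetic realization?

[naxwõmdẽno]

/n/ stays [n].
/a/ (between /n/ and /x/): rule 2 targets it, but not before a nasal consonant → unchanged [a].
/x/ — not in any rule's target class → [x].
/w/ (between /x/ and /o/) is unaffected → [w].
/o/ meets the environment for rule 2 (before a nasal consonant) → [õ].
/m/ (between /o/ and /d/) is unaffected → [m].
/d/ (between /m/ and /e/): no rule targets it → [d].
/e/ (between /d/ and /n/): before a nasal consonant, so rule 2 applies → [ẽ].
/n/ (between /e/ and /o/) is unaffected → [n].
/o/ (word-final) is in the target of rule 2 but the environment (before a nasal consonant) is not met → [o].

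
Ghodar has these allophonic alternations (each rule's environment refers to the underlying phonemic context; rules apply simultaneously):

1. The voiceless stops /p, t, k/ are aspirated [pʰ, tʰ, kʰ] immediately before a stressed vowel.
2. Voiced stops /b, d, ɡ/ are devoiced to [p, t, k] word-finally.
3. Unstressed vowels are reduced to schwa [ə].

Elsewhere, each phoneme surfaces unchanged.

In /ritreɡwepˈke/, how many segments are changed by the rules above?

4

Segments that undergo a rule: /i/ → [ə] (rule 3); /e/ → [ə] (rule 3); /e/ → [ə] (rule 3); /k/ → [kʰ] (rule 1).
All other segments surface unchanged.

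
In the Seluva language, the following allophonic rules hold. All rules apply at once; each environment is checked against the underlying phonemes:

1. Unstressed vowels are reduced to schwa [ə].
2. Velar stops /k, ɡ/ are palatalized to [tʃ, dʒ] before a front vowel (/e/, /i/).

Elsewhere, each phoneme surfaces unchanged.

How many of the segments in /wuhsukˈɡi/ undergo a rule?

Segments that undergo a rule: /u/ → [ə] (rule 1); /u/ → [ə] (rule 1); /ɡ/ → [dʒ] (rule 2).
All other segments surface unchanged.

3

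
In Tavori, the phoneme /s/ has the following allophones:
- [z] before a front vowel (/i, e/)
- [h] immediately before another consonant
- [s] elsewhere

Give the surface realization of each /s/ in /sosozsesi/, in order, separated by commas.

[s], [s], [z], [z]

Occurrence 1 (position 1): no conditioning environment matches → elsewhere allophone [s].
Occurrence 2 (position 3): no conditioning environment matches → elsewhere allophone [s].
Occurrence 3 (position 6): before a front vowel (/i, e/) → [z].
Occurrence 4 (position 8): before a front vowel (/i, e/) → [z].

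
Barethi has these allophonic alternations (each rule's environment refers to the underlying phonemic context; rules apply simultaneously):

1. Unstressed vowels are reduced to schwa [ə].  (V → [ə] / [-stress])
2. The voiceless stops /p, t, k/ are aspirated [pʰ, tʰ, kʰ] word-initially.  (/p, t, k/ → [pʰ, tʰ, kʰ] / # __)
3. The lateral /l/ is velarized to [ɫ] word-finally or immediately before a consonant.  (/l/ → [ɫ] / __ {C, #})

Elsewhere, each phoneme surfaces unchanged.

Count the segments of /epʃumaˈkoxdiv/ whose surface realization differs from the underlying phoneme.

4

Segments that undergo a rule: /e/ → [ə] (rule 1); /u/ → [ə] (rule 1); /a/ → [ə] (rule 1); /i/ → [ə] (rule 1).
All other segments surface unchanged.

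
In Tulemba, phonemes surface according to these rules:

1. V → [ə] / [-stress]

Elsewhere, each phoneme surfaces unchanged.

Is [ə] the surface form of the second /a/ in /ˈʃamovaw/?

/a/ (between /v/ and /w/) occurs in an unstressed syllable → [ə] by rule 1.
The actual realization is [ə], which matches [ə].

Yes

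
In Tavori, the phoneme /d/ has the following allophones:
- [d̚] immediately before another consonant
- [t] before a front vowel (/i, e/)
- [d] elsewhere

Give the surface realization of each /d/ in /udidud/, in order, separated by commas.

Occurrence 1 (position 2): before a front vowel (/i, e/) → [t].
Occurrence 2 (position 4): no conditioning environment matches → elsewhere allophone [d].
Occurrence 3 (position 6): no conditioning environment matches → elsewhere allophone [d].

[t], [d], [d]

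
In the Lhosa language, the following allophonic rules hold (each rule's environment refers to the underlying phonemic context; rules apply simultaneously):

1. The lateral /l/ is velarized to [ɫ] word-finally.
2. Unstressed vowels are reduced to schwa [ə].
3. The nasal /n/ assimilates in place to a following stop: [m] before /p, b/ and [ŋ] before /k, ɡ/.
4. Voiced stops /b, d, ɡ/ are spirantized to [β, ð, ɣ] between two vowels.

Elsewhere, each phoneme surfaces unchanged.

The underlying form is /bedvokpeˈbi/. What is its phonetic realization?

[bədvəkpəˈβi]

/b/ — word-initial; rule 4 does not apply here → [b].
/e/ (between /b/ and /d/) occurs in an unstressed syllable → [ə] by rule 2.
/d/ — between /e/ and /v/; rule 4 does not apply here → [d].
Rule 2 applies to /o/ (between /v/ and /k/: in an unstressed syllable) → [ə].
/e/ meets the environment for rule 2 (in an unstressed syllable) → [ə].
/b/ (between /e/ and /i/): between two vowels, so rule 4 applies → [β].
/i/ (word-final) is in the target of rule 2 but the environment (in an unstressed syllable) is not met → [i].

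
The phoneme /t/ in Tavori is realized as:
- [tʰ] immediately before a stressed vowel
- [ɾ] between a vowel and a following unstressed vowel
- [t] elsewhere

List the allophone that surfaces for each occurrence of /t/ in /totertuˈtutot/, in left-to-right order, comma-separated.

Occurrence 1 (position 1): no conditioning environment matches → elsewhere allophone [t].
Occurrence 2 (position 3): between a vowel and an unstressed vowel → [ɾ].
Occurrence 3 (position 6): no conditioning environment matches → elsewhere allophone [t].
Occurrence 4 (position 8): immediately before a stressed vowel → [tʰ].
Occurrence 5 (position 10): between a vowel and an unstressed vowel → [ɾ].
Occurrence 6 (position 12): no conditioning environment matches → elsewhere allophone [t].

[t], [ɾ], [t], [tʰ], [ɾ], [t]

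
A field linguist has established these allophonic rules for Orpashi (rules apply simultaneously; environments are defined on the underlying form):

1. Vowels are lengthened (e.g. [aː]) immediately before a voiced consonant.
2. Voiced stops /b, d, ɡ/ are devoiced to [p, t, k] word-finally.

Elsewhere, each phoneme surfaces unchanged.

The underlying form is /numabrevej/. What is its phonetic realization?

/n/ (word-initial) is unaffected → [n].
/u/ (between /n/ and /m/) occurs before a voiced consonant → [uː] by rule 1.
/m/ (between /u/ and /a/) is unaffected → [m].
/a/ meets the environment for rule 1 (before a voiced consonant) → [aː].
/b/ (between /a/ and /r/): rule 2 targets it, but not word-finally → unchanged [b].
/r/ (between /b/ and /e/): no rule targets it → [r].
/e/ (between /r/ and /v/) occurs before a voiced consonant → [eː] by rule 1.
/v/ stays [v].
/e/ meets the environment for rule 1 (before a voiced consonant) → [eː].
/j/ (word-final) is unaffected → [j].

[nuːmaːbreːveːj]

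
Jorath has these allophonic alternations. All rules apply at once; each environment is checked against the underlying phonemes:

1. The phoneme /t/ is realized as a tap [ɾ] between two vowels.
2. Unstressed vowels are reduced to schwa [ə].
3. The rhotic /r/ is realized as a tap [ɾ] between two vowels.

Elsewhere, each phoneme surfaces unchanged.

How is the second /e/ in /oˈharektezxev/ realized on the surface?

/e/ (between /t/ and /z/): in an unstressed syllable, so rule 2 applies → [ə].

[ə]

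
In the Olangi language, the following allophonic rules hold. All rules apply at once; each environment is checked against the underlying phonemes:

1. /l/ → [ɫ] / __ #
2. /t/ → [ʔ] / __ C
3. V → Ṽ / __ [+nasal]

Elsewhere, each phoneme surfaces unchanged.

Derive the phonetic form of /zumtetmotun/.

/u/ — between /z/ and /m/, before a nasal consonant — surfaces as [ũ] (rule 3).
/t/ (between /m/ and /e/) fails the environment for rule 2, so it stays [t].
/e/ — between /t/ and /t/; rule 3 does not apply here → [e].
/t/ meets the environment for rule 2 (immediately before a consonant) → [ʔ].
/o/ (between /m/ and /t/) is in the target of rule 3 but the environment (before a nasal consonant) is not met → [o].
/t/ (between /o/ and /u/): rule 2 targets it, but not immediately before a consonant → unchanged [t].
/u/ (between /t/ and /n/) occurs before a nasal consonant → [ũ] by rule 3.

[zũmteʔmotũn]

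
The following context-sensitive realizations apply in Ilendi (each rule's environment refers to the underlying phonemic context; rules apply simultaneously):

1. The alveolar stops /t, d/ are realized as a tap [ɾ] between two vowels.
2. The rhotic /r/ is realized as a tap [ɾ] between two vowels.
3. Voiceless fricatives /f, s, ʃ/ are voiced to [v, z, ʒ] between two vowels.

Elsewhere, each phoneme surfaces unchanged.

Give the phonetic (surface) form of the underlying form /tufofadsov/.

[tuvovadsov]

/t/ — word-initial; rule 1 does not apply here → [t].
/u/ — not in any rule's target class → [u].
/f/ (between /u/ and /o/): between two vowels, so rule 3 applies → [v].
/o/ stays [o].
/f/ (between /o/ and /a/): between two vowels, so rule 3 applies → [v].
/a/ (between /f/ and /d/) is unaffected → [a].
/d/ (between /a/ and /s/) is in the target of rule 1 but the environment (between two vowels) is not met → [d].
/s/ (between /d/ and /o/) is in the target of rule 3 but the environment (between two vowels) is not met → [s].
/o/ stays [o].
/v/ (word-final) is unaffected → [v].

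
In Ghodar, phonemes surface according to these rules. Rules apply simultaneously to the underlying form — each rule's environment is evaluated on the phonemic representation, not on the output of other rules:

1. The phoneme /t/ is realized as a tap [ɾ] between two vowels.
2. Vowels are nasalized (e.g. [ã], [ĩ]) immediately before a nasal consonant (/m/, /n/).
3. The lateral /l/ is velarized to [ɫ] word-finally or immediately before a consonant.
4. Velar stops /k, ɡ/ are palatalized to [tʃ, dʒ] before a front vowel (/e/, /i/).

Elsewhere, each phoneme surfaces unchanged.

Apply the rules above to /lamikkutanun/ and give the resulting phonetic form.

/l/ (word-initial) is in the target of rule 3 but the environment (word-finally or immediately before a consonant) is not met → [l].
/a/ (between /l/ and /m/) occurs before a nasal consonant → [ã] by rule 2.
/m/ (between /a/ and /i/): no rule targets it → [m].
/i/ (between /m/ and /k/): rule 2 targets it, but not before a nasal consonant → unchanged [i].
/k/ — between /i/ and /k/; rule 4 does not apply here → [k].
/k/ — between /k/ and /u/; rule 4 does not apply here → [k].
/u/ (between /k/ and /t/) fails the environment for rule 2, so it stays [u].
/t/ (between /u/ and /a/): between two vowels, so rule 1 applies → [ɾ].
/a/ meets the environment for rule 2 (before a nasal consonant) → [ã].
/n/ (between /a/ and /u/) is unaffected → [n].
Rule 2 applies to /u/ (between /n/ and /n/: before a nasal consonant) → [ũ].
/n/ stays [n].

[lãmikkuɾãnũn]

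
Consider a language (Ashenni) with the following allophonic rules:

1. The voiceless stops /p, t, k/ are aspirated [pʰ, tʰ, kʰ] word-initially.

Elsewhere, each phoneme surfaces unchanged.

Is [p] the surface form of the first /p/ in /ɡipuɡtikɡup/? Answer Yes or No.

/p/ (between /i/ and /u/): rule 1 targets it, but not word-initially → unchanged [p].
The actual realization is [p], which matches [p].

Yes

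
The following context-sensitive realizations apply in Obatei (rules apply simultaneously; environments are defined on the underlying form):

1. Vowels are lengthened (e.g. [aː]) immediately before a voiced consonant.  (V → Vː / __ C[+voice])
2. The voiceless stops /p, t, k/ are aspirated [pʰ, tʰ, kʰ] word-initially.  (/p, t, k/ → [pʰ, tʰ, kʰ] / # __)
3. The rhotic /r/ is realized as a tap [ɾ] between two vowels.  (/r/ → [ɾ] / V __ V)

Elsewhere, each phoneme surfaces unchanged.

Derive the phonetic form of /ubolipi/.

/u/ (word-initial) occurs before a voiced consonant → [uː] by rule 1.
/o/ (between /b/ and /l/): before a voiced consonant, so rule 1 applies → [oː].
/i/ (between /l/ and /p/): rule 1 targets it, but not before a voiced consonant → unchanged [i].
/p/ (between /i/ and /i/): rule 2 targets it, but not word-initially → unchanged [p].
/i/ (word-final) is in the target of rule 1 but the environment (before a voiced consonant) is not met → [i].

[uːboːlipi]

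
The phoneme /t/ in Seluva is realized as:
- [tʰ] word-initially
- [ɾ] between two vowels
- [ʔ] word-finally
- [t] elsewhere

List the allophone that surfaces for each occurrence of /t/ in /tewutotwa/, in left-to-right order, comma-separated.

[tʰ], [ɾ], [t]

Occurrence 1 (position 1): word-initially → [tʰ].
Occurrence 2 (position 5): between two vowels → [ɾ].
Occurrence 3 (position 7): no conditioning environment matches → elsewhere allophone [t].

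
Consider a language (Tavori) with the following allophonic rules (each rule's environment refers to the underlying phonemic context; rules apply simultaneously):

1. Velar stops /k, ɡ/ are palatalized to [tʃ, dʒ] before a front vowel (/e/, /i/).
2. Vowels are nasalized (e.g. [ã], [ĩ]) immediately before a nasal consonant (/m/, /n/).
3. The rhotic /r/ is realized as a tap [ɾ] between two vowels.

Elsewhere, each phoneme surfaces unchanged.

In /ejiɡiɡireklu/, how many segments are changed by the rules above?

3

Segments that undergo a rule: /ɡ/ → [dʒ] (rule 1); /ɡ/ → [dʒ] (rule 1); /r/ → [ɾ] (rule 3).
All other segments surface unchanged.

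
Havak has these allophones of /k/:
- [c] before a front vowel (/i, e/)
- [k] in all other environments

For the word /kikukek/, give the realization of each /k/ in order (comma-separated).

Occurrence 1 (position 1): before a front vowel → [c].
Occurrence 2 (position 3): no conditioning environment matches → elsewhere allophone [k].
Occurrence 3 (position 5): before a front vowel → [c].
Occurrence 4 (position 7): no conditioning environment matches → elsewhere allophone [k].

[c], [k], [c], [k]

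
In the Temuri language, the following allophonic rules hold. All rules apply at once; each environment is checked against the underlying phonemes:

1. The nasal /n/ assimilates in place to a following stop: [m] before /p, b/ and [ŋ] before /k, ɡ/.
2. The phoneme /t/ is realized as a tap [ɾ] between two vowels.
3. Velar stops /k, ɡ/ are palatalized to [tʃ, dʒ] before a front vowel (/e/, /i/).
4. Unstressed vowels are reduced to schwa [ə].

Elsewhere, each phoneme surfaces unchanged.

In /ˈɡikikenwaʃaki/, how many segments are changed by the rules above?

Segments that undergo a rule: /ɡ/ → [dʒ] (rule 3); /k/ → [tʃ] (rule 3); /i/ → [ə] (rule 4); /k/ → [tʃ] (rule 3); /e/ → [ə] (rule 4); /a/ → [ə] (rule 4); /a/ → [ə] (rule 4); /k/ → [tʃ] (rule 3); /i/ → [ə] (rule 4).
All other segments surface unchanged.

9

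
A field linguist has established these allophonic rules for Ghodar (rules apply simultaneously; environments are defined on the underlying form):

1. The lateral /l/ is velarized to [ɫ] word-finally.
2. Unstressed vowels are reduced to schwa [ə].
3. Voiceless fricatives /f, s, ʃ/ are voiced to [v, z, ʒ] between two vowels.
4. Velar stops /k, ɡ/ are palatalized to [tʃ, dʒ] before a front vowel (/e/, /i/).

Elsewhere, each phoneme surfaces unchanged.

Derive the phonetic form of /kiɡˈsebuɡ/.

[tʃəɡˈsebəɡ]

/k/ (word-initial): before a front vowel, so rule 4 applies → [tʃ].
/i/ (between /k/ and /ɡ/) occurs in an unstressed syllable → [ə] by rule 2.
/ɡ/ (between /i/ and /s/) fails the environment for rule 4, so it stays [ɡ].
/s/ — between /ɡ/ and /e/; rule 3 does not apply here → [s].
/e/ — between /s/ and /b/; rule 2 does not apply here → [e].
/u/ — between /b/ and /ɡ/, in an unstressed syllable — surfaces as [ə] (rule 2).
/ɡ/ (word-final): rule 4 targets it, but not before a front vowel → unchanged [ɡ].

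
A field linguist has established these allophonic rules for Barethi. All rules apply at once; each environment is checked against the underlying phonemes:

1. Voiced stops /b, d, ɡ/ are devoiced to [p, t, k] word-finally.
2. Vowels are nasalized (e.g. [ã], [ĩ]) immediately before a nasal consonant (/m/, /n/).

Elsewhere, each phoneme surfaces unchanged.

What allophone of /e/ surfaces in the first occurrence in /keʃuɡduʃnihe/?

[e]

/e/ (between /k/ and /ʃ/) fails the environment for rule 2, so it stays [e].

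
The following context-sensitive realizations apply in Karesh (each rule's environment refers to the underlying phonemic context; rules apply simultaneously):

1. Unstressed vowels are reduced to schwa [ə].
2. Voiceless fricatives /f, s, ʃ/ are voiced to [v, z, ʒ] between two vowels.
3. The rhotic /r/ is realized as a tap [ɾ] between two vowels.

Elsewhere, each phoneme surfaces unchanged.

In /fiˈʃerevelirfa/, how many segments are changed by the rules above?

7

Segments that undergo a rule: /i/ → [ə] (rule 1); /ʃ/ → [ʒ] (rule 2); /r/ → [ɾ] (rule 3); /e/ → [ə] (rule 1); /e/ → [ə] (rule 1); /i/ → [ə] (rule 1); /a/ → [ə] (rule 1).
All other segments surface unchanged.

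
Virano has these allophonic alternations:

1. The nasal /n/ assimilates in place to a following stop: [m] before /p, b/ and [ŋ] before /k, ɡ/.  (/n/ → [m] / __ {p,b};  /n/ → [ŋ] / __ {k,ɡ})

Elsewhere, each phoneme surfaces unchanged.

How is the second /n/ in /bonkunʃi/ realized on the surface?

/n/ (between /u/ and /ʃ/): rule 1 targets it, but not before a labial or velar stop → unchanged [n].

[n]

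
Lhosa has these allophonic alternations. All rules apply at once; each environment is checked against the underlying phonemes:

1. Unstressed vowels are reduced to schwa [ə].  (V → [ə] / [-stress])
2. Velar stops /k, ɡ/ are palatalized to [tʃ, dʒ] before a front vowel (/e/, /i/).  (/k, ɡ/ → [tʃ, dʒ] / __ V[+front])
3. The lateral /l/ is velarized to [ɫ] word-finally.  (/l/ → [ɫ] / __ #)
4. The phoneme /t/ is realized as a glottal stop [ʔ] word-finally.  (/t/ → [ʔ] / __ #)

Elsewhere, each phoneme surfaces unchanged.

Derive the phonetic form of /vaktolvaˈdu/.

[vəktəlvəˈdu]

/v/ (word-initial) is unaffected → [v].
/a/ meets the environment for rule 1 (in an unstressed syllable) → [ə].
/k/ (between /a/ and /t/) is in the target of rule 2 but the environment (before a front vowel) is not met → [k].
/t/ (between /k/ and /o/) is in the target of rule 4 but the environment (word-finally) is not met → [t].
/o/ meets the environment for rule 1 (in an unstressed syllable) → [ə].
/l/ — between /o/ and /v/; rule 3 does not apply here → [l].
/v/ — not in any rule's target class → [v].
/a/ — between /v/ and /d/, in an unstressed syllable — surfaces as [ə] (rule 1).
/d/ stays [d].
/u/ — word-final; rule 1 does not apply here → [u].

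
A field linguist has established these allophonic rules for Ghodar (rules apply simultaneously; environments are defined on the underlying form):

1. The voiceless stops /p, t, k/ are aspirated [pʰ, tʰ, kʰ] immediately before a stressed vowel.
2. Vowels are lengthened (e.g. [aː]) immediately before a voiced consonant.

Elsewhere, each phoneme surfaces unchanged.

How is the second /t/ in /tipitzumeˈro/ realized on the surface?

/t/ (between /i/ and /z/) fails the environment for rule 1, so it stays [t].

[t]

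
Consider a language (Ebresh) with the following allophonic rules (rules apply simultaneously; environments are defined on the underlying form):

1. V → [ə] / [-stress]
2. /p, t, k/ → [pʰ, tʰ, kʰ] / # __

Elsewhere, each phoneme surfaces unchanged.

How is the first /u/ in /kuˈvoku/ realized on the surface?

Rule 1 applies to /u/ (between /k/ and /v/: in an unstressed syllable) → [ə].

[ə]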